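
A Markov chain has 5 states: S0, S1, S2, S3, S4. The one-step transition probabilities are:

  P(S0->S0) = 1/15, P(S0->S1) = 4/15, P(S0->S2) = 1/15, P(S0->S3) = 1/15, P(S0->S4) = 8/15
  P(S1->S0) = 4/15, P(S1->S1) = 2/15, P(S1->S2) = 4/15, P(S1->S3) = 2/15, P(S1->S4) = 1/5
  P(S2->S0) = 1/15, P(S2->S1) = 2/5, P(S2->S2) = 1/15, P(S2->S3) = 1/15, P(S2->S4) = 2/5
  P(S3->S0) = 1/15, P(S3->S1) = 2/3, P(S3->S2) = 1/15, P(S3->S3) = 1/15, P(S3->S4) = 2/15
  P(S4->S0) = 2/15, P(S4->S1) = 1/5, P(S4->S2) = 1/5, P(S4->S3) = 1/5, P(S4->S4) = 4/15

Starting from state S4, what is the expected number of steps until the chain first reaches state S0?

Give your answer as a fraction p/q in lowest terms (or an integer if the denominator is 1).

Answer: 34770/5209

Derivation:
Let h_i = expected steps to first reach S0 from state i.
Boundary: h_S0 = 0.
First-step equations for the other states:
  h_S1 = 1 + 4/15*h_S0 + 2/15*h_S1 + 4/15*h_S2 + 2/15*h_S3 + 1/5*h_S4
  h_S2 = 1 + 1/15*h_S0 + 2/5*h_S1 + 1/15*h_S2 + 1/15*h_S3 + 2/5*h_S4
  h_S3 = 1 + 1/15*h_S0 + 2/3*h_S1 + 1/15*h_S2 + 1/15*h_S3 + 2/15*h_S4
  h_S4 = 1 + 2/15*h_S0 + 1/5*h_S1 + 1/5*h_S2 + 1/5*h_S3 + 4/15*h_S4

Substituting h_S0 = 0 and rearranging gives the linear system (I - Q) h = 1:
  [13/15, -4/15, -2/15, -1/5] . (h_S1, h_S2, h_S3, h_S4) = 1
  [-2/5, 14/15, -1/15, -2/5] . (h_S1, h_S2, h_S3, h_S4) = 1
  [-2/3, -1/15, 14/15, -2/15] . (h_S1, h_S2, h_S3, h_S4) = 1
  [-1/5, -1/5, -1/5, 11/15] . (h_S1, h_S2, h_S3, h_S4) = 1

Solving yields:
  h_S1 = 30495/5209
  h_S2 = 36045/5209
  h_S3 = 34905/5209
  h_S4 = 34770/5209

Starting state is S4, so the expected hitting time is h_S4 = 34770/5209.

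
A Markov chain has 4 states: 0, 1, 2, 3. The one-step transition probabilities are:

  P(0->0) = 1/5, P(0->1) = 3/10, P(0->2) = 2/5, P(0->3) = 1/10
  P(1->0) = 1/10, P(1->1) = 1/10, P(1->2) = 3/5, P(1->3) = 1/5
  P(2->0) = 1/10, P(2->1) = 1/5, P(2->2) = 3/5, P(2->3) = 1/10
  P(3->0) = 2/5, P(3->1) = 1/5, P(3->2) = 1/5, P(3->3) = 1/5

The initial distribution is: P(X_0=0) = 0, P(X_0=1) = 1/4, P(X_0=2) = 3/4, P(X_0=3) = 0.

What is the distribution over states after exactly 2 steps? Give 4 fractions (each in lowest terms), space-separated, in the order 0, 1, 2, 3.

Answer: 59/400 77/400 53/100 13/100

Derivation:
Propagating the distribution step by step (d_{t+1} = d_t * P):
d_0 = (0=0, 1=1/4, 2=3/4, 3=0)
  d_1[0] = 0*1/5 + 1/4*1/10 + 3/4*1/10 + 0*2/5 = 1/10
  d_1[1] = 0*3/10 + 1/4*1/10 + 3/4*1/5 + 0*1/5 = 7/40
  d_1[2] = 0*2/5 + 1/4*3/5 + 3/4*3/5 + 0*1/5 = 3/5
  d_1[3] = 0*1/10 + 1/4*1/5 + 3/4*1/10 + 0*1/5 = 1/8
d_1 = (0=1/10, 1=7/40, 2=3/5, 3=1/8)
  d_2[0] = 1/10*1/5 + 7/40*1/10 + 3/5*1/10 + 1/8*2/5 = 59/400
  d_2[1] = 1/10*3/10 + 7/40*1/10 + 3/5*1/5 + 1/8*1/5 = 77/400
  d_2[2] = 1/10*2/5 + 7/40*3/5 + 3/5*3/5 + 1/8*1/5 = 53/100
  d_2[3] = 1/10*1/10 + 7/40*1/5 + 3/5*1/10 + 1/8*1/5 = 13/100
d_2 = (0=59/400, 1=77/400, 2=53/100, 3=13/100)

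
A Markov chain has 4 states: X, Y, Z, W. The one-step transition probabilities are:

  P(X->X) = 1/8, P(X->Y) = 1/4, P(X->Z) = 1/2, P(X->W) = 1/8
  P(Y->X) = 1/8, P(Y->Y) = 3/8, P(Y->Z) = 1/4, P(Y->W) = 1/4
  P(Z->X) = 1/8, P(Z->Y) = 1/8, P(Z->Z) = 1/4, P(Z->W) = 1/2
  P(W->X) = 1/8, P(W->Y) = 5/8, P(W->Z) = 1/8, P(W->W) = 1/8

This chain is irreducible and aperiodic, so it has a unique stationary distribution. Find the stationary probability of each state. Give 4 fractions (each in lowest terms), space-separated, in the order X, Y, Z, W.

Answer: 1/8 215/592 147/592 39/148

Derivation:
The stationary distribution satisfies pi = pi * P, i.e.:
  pi_X = 1/8*pi_X + 1/8*pi_Y + 1/8*pi_Z + 1/8*pi_W
  pi_Y = 1/4*pi_X + 3/8*pi_Y + 1/8*pi_Z + 5/8*pi_W
  pi_Z = 1/2*pi_X + 1/4*pi_Y + 1/4*pi_Z + 1/8*pi_W
  pi_W = 1/8*pi_X + 1/4*pi_Y + 1/2*pi_Z + 1/8*pi_W
with normalization: pi_X + pi_Y + pi_Z + pi_W = 1.

Using the first 3 balance equations plus normalization, the linear system A*pi = b is:
  [-7/8, 1/8, 1/8, 1/8] . pi = 0
  [1/4, -5/8, 1/8, 5/8] . pi = 0
  [1/2, 1/4, -3/4, 1/8] . pi = 0
  [1, 1, 1, 1] . pi = 1

Solving yields:
  pi_X = 1/8
  pi_Y = 215/592
  pi_Z = 147/592
  pi_W = 39/148

Verification (pi * P):
  1/8*1/8 + 215/592*1/8 + 147/592*1/8 + 39/148*1/8 = 1/8 = pi_X  (ok)
  1/8*1/4 + 215/592*3/8 + 147/592*1/8 + 39/148*5/8 = 215/592 = pi_Y  (ok)
  1/8*1/2 + 215/592*1/4 + 147/592*1/4 + 39/148*1/8 = 147/592 = pi_Z  (ok)
  1/8*1/8 + 215/592*1/4 + 147/592*1/2 + 39/148*1/8 = 39/148 = pi_W  (ok)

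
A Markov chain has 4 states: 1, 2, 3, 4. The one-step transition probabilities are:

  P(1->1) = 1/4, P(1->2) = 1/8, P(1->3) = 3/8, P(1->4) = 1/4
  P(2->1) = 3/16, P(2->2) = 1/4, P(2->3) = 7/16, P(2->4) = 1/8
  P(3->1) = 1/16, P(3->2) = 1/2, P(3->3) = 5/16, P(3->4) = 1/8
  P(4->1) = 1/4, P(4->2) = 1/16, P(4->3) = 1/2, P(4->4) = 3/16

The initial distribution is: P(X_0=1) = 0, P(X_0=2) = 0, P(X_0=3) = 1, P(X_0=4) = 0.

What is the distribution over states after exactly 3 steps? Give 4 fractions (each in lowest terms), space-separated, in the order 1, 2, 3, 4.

Answer: 639/4096 623/2048 1581/4096 315/2048

Derivation:
Propagating the distribution step by step (d_{t+1} = d_t * P):
d_0 = (1=0, 2=0, 3=1, 4=0)
  d_1[1] = 0*1/4 + 0*3/16 + 1*1/16 + 0*1/4 = 1/16
  d_1[2] = 0*1/8 + 0*1/4 + 1*1/2 + 0*1/16 = 1/2
  d_1[3] = 0*3/8 + 0*7/16 + 1*5/16 + 0*1/2 = 5/16
  d_1[4] = 0*1/4 + 0*1/8 + 1*1/8 + 0*3/16 = 1/8
d_1 = (1=1/16, 2=1/2, 3=5/16, 4=1/8)
  d_2[1] = 1/16*1/4 + 1/2*3/16 + 5/16*1/16 + 1/8*1/4 = 41/256
  d_2[2] = 1/16*1/8 + 1/2*1/4 + 5/16*1/2 + 1/8*1/16 = 19/64
  d_2[3] = 1/16*3/8 + 1/2*7/16 + 5/16*5/16 + 1/8*1/2 = 103/256
  d_2[4] = 1/16*1/4 + 1/2*1/8 + 5/16*1/8 + 1/8*3/16 = 9/64
d_2 = (1=41/256, 2=19/64, 3=103/256, 4=9/64)
  d_3[1] = 41/256*1/4 + 19/64*3/16 + 103/256*1/16 + 9/64*1/4 = 639/4096
  d_3[2] = 41/256*1/8 + 19/64*1/4 + 103/256*1/2 + 9/64*1/16 = 623/2048
  d_3[3] = 41/256*3/8 + 19/64*7/16 + 103/256*5/16 + 9/64*1/2 = 1581/4096
  d_3[4] = 41/256*1/4 + 19/64*1/8 + 103/256*1/8 + 9/64*3/16 = 315/2048
d_3 = (1=639/4096, 2=623/2048, 3=1581/4096, 4=315/2048)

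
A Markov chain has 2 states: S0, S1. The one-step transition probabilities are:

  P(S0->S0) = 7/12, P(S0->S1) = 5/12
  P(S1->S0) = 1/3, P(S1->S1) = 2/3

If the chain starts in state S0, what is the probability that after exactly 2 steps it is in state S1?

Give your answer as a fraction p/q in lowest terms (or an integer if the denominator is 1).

Answer: 25/48

Derivation:
Computing P^2 by repeated multiplication:
P^1 =
  S0: [7/12, 5/12]
  S1: [1/3, 2/3]
P^2 =
  S0: [23/48, 25/48]
  S1: [5/12, 7/12]

(P^2)[S0 -> S1] = 25/48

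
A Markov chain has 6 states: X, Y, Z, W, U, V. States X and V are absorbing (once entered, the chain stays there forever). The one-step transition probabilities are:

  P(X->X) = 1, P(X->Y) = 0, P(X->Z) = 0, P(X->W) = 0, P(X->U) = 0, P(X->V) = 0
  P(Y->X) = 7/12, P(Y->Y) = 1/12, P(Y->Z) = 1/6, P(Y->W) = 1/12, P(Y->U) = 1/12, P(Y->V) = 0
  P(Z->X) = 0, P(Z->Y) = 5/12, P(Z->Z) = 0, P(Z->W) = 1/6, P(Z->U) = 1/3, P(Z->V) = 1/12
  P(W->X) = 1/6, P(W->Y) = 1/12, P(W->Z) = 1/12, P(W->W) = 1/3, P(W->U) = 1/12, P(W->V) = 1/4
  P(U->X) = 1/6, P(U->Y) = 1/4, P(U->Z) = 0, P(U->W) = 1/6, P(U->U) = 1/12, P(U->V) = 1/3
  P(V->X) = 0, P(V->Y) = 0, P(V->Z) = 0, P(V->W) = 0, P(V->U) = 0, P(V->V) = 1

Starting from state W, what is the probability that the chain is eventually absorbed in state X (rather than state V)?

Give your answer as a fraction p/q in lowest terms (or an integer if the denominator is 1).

Answer: 4591/9347

Derivation:
Let a_i = P(absorbed in X | start in state i).
Boundary conditions: a_X = 1, a_V = 0.
For each transient state i, a_i = sum_j P(i->j) * a_j:
  a_Y = 7/12*a_X + 1/12*a_Y + 1/6*a_Z + 1/12*a_W + 1/12*a_U + 0*a_V
  a_Z = 0*a_X + 5/12*a_Y + 0*a_Z + 1/6*a_W + 1/3*a_U + 1/12*a_V
  a_W = 1/6*a_X + 1/12*a_Y + 1/12*a_Z + 1/3*a_W + 1/12*a_U + 1/4*a_V
  a_U = 1/6*a_X + 1/4*a_Y + 0*a_Z + 1/6*a_W + 1/12*a_U + 1/3*a_V

Substituting a_X = 1 and a_V = 0, rearrange to (I - Q) a = r where r[i] = P(i -> X):
  [11/12, -1/6, -1/12, -1/12] . (a_Y, a_Z, a_W, a_U) = 7/12
  [-5/12, 1, -1/6, -1/3] . (a_Y, a_Z, a_W, a_U) = 0
  [-1/12, -1/12, 2/3, -1/12] . (a_Y, a_Z, a_W, a_U) = 1/6
  [-1/4, 0, -1/6, 11/12] . (a_Y, a_Z, a_W, a_U) = 1/6

Solving yields:
  a_Y = 7802/9347
  a_Z = 5570/9347
  a_W = 4591/9347
  a_U = 4662/9347

Starting state is W, so the absorption probability is a_W = 4591/9347.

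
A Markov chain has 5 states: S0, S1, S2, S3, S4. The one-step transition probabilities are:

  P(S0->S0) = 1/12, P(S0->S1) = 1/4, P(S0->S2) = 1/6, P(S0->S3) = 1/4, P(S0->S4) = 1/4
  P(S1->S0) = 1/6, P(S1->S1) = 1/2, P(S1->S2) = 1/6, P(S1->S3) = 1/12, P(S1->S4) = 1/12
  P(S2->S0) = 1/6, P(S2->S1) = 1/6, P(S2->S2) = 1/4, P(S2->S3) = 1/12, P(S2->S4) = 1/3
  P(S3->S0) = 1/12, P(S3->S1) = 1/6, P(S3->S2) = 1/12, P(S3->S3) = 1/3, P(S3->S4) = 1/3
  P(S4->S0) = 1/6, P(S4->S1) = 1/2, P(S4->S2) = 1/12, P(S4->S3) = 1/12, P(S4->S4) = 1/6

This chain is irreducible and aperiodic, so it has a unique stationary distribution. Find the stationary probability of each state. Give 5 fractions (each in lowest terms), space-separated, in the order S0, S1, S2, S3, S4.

Answer: 1/7 159/434 131/868 1/7 171/868

Derivation:
The stationary distribution satisfies pi = pi * P, i.e.:
  pi_S0 = 1/12*pi_S0 + 1/6*pi_S1 + 1/6*pi_S2 + 1/12*pi_S3 + 1/6*pi_S4
  pi_S1 = 1/4*pi_S0 + 1/2*pi_S1 + 1/6*pi_S2 + 1/6*pi_S3 + 1/2*pi_S4
  pi_S2 = 1/6*pi_S0 + 1/6*pi_S1 + 1/4*pi_S2 + 1/12*pi_S3 + 1/12*pi_S4
  pi_S3 = 1/4*pi_S0 + 1/12*pi_S1 + 1/12*pi_S2 + 1/3*pi_S3 + 1/12*pi_S4
  pi_S4 = 1/4*pi_S0 + 1/12*pi_S1 + 1/3*pi_S2 + 1/3*pi_S3 + 1/6*pi_S4
with normalization: pi_S0 + pi_S1 + pi_S2 + pi_S3 + pi_S4 = 1.

Using the first 4 balance equations plus normalization, the linear system A*pi = b is:
  [-11/12, 1/6, 1/6, 1/12, 1/6] . pi = 0
  [1/4, -1/2, 1/6, 1/6, 1/2] . pi = 0
  [1/6, 1/6, -3/4, 1/12, 1/12] . pi = 0
  [1/4, 1/12, 1/12, -2/3, 1/12] . pi = 0
  [1, 1, 1, 1, 1] . pi = 1

Solving yields:
  pi_S0 = 1/7
  pi_S1 = 159/434
  pi_S2 = 131/868
  pi_S3 = 1/7
  pi_S4 = 171/868

Verification (pi * P):
  1/7*1/12 + 159/434*1/6 + 131/868*1/6 + 1/7*1/12 + 171/868*1/6 = 1/7 = pi_S0  (ok)
  1/7*1/4 + 159/434*1/2 + 131/868*1/6 + 1/7*1/6 + 171/868*1/2 = 159/434 = pi_S1  (ok)
  1/7*1/6 + 159/434*1/6 + 131/868*1/4 + 1/7*1/12 + 171/868*1/12 = 131/868 = pi_S2  (ok)
  1/7*1/4 + 159/434*1/12 + 131/868*1/12 + 1/7*1/3 + 171/868*1/12 = 1/7 = pi_S3  (ok)
  1/7*1/4 + 159/434*1/12 + 131/868*1/3 + 1/7*1/3 + 171/868*1/6 = 171/868 = pi_S4  (ok)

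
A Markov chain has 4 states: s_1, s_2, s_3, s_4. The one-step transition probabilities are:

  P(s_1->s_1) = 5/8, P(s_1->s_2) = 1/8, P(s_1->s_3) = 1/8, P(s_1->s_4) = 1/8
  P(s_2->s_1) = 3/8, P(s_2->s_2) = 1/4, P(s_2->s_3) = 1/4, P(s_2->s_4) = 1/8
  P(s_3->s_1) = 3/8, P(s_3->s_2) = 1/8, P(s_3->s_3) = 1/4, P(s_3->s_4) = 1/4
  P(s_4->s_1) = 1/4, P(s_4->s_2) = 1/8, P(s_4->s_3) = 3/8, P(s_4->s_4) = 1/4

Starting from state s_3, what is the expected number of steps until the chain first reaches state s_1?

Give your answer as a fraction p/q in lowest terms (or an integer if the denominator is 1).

Answer: 448/155

Derivation:
Let h_i = expected steps to first reach s_1 from state i.
Boundary: h_s_1 = 0.
First-step equations for the other states:
  h_s_2 = 1 + 3/8*h_s_1 + 1/4*h_s_2 + 1/4*h_s_3 + 1/8*h_s_4
  h_s_3 = 1 + 3/8*h_s_1 + 1/8*h_s_2 + 1/4*h_s_3 + 1/4*h_s_4
  h_s_4 = 1 + 1/4*h_s_1 + 1/8*h_s_2 + 3/8*h_s_3 + 1/4*h_s_4

Substituting h_s_1 = 0 and rearranging gives the linear system (I - Q) h = 1:
  [3/4, -1/4, -1/8] . (h_s_2, h_s_3, h_s_4) = 1
  [-1/8, 3/4, -1/4] . (h_s_2, h_s_3, h_s_4) = 1
  [-1/8, -3/8, 3/4] . (h_s_2, h_s_3, h_s_4) = 1

Solving yields:
  h_s_2 = 88/31
  h_s_3 = 448/155
  h_s_4 = 504/155

Starting state is s_3, so the expected hitting time is h_s_3 = 448/155.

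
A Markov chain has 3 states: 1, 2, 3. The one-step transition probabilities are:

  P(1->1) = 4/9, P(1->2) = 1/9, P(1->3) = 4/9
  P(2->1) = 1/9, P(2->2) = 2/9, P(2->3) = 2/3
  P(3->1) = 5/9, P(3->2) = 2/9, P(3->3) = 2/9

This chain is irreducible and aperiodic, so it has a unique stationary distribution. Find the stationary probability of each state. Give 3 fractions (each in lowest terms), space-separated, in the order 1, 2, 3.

Answer: 37/86 15/86 17/43

Derivation:
The stationary distribution satisfies pi = pi * P, i.e.:
  pi_1 = 4/9*pi_1 + 1/9*pi_2 + 5/9*pi_3
  pi_2 = 1/9*pi_1 + 2/9*pi_2 + 2/9*pi_3
  pi_3 = 4/9*pi_1 + 2/3*pi_2 + 2/9*pi_3
with normalization: pi_1 + pi_2 + pi_3 = 1.

Using the first 2 balance equations plus normalization, the linear system A*pi = b is:
  [-5/9, 1/9, 5/9] . pi = 0
  [1/9, -7/9, 2/9] . pi = 0
  [1, 1, 1] . pi = 1

Solving yields:
  pi_1 = 37/86
  pi_2 = 15/86
  pi_3 = 17/43

Verification (pi * P):
  37/86*4/9 + 15/86*1/9 + 17/43*5/9 = 37/86 = pi_1  (ok)
  37/86*1/9 + 15/86*2/9 + 17/43*2/9 = 15/86 = pi_2  (ok)
  37/86*4/9 + 15/86*2/3 + 17/43*2/9 = 17/43 = pi_3  (ok)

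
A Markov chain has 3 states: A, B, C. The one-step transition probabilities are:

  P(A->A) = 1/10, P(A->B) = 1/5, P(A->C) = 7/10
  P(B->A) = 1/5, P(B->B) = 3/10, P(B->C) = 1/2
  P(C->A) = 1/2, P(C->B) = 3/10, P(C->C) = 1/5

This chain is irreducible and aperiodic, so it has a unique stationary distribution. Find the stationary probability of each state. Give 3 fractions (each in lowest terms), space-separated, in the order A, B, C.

The stationary distribution satisfies pi = pi * P, i.e.:
  pi_A = 1/10*pi_A + 1/5*pi_B + 1/2*pi_C
  pi_B = 1/5*pi_A + 3/10*pi_B + 3/10*pi_C
  pi_C = 7/10*pi_A + 1/2*pi_B + 1/5*pi_C
with normalization: pi_A + pi_B + pi_C = 1.

Using the first 2 balance equations plus normalization, the linear system A*pi = b is:
  [-9/10, 1/5, 1/2] . pi = 0
  [1/5, -7/10, 3/10] . pi = 0
  [1, 1, 1] . pi = 1

Solving yields:
  pi_A = 41/137
  pi_B = 37/137
  pi_C = 59/137

Verification (pi * P):
  41/137*1/10 + 37/137*1/5 + 59/137*1/2 = 41/137 = pi_A  (ok)
  41/137*1/5 + 37/137*3/10 + 59/137*3/10 = 37/137 = pi_B  (ok)
  41/137*7/10 + 37/137*1/2 + 59/137*1/5 = 59/137 = pi_C  (ok)

Answer: 41/137 37/137 59/137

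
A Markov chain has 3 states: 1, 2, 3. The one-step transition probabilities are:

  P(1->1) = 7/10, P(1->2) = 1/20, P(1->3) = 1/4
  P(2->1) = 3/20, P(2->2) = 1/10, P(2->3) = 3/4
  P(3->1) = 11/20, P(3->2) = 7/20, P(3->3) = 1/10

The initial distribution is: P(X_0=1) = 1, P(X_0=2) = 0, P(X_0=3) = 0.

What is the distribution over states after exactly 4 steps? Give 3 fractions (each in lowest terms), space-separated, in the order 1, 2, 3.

Propagating the distribution step by step (d_{t+1} = d_t * P):
d_0 = (1=1, 2=0, 3=0)
  d_1[1] = 1*7/10 + 0*3/20 + 0*11/20 = 7/10
  d_1[2] = 1*1/20 + 0*1/10 + 0*7/20 = 1/20
  d_1[3] = 1*1/4 + 0*3/4 + 0*1/10 = 1/4
d_1 = (1=7/10, 2=1/20, 3=1/4)
  d_2[1] = 7/10*7/10 + 1/20*3/20 + 1/4*11/20 = 127/200
  d_2[2] = 7/10*1/20 + 1/20*1/10 + 1/4*7/20 = 51/400
  d_2[3] = 7/10*1/4 + 1/20*3/4 + 1/4*1/10 = 19/80
d_2 = (1=127/200, 2=51/400, 3=19/80)
  d_3[1] = 127/200*7/10 + 51/400*3/20 + 19/80*11/20 = 2377/4000
  d_3[2] = 127/200*1/20 + 51/400*1/10 + 19/80*7/20 = 1021/8000
  d_3[3] = 127/200*1/4 + 51/400*3/4 + 19/80*1/10 = 89/320
d_3 = (1=2377/4000, 2=1021/8000, 3=89/320)
  d_4[1] = 2377/4000*7/10 + 1021/8000*3/20 + 89/320*11/20 = 47047/80000
  d_4[2] = 2377/4000*1/20 + 1021/8000*1/10 + 89/320*7/20 = 22371/160000
  d_4[3] = 2377/4000*1/4 + 1021/8000*3/4 + 89/320*1/10 = 8707/32000
d_4 = (1=47047/80000, 2=22371/160000, 3=8707/32000)

Answer: 47047/80000 22371/160000 8707/32000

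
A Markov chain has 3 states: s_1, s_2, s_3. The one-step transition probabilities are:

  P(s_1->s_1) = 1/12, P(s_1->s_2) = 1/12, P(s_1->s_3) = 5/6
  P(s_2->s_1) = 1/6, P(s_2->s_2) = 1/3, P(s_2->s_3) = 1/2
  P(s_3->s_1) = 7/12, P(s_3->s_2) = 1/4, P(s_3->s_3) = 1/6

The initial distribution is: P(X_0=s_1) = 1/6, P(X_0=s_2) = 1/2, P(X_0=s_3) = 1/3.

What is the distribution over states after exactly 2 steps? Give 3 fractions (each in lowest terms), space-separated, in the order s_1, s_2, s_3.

Answer: 283/864 193/864 97/216

Derivation:
Propagating the distribution step by step (d_{t+1} = d_t * P):
d_0 = (s_1=1/6, s_2=1/2, s_3=1/3)
  d_1[s_1] = 1/6*1/12 + 1/2*1/6 + 1/3*7/12 = 7/24
  d_1[s_2] = 1/6*1/12 + 1/2*1/3 + 1/3*1/4 = 19/72
  d_1[s_3] = 1/6*5/6 + 1/2*1/2 + 1/3*1/6 = 4/9
d_1 = (s_1=7/24, s_2=19/72, s_3=4/9)
  d_2[s_1] = 7/24*1/12 + 19/72*1/6 + 4/9*7/12 = 283/864
  d_2[s_2] = 7/24*1/12 + 19/72*1/3 + 4/9*1/4 = 193/864
  d_2[s_3] = 7/24*5/6 + 19/72*1/2 + 4/9*1/6 = 97/216
d_2 = (s_1=283/864, s_2=193/864, s_3=97/216)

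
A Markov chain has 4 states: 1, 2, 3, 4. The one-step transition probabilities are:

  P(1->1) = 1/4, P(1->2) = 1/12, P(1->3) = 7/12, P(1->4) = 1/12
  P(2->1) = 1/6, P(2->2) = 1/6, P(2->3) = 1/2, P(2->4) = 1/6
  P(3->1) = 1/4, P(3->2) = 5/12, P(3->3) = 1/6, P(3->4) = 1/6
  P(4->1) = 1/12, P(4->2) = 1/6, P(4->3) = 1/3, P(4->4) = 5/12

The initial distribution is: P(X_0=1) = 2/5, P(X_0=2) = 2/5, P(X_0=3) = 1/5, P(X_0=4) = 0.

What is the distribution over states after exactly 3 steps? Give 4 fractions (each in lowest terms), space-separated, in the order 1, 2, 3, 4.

Answer: 569/2880 337/1440 359/960 7/36

Derivation:
Propagating the distribution step by step (d_{t+1} = d_t * P):
d_0 = (1=2/5, 2=2/5, 3=1/5, 4=0)
  d_1[1] = 2/5*1/4 + 2/5*1/6 + 1/5*1/4 + 0*1/12 = 13/60
  d_1[2] = 2/5*1/12 + 2/5*1/6 + 1/5*5/12 + 0*1/6 = 11/60
  d_1[3] = 2/5*7/12 + 2/5*1/2 + 1/5*1/6 + 0*1/3 = 7/15
  d_1[4] = 2/5*1/12 + 2/5*1/6 + 1/5*1/6 + 0*5/12 = 2/15
d_1 = (1=13/60, 2=11/60, 3=7/15, 4=2/15)
  d_2[1] = 13/60*1/4 + 11/60*1/6 + 7/15*1/4 + 2/15*1/12 = 17/80
  d_2[2] = 13/60*1/12 + 11/60*1/6 + 7/15*5/12 + 2/15*1/6 = 191/720
  d_2[3] = 13/60*7/12 + 11/60*1/2 + 7/15*1/6 + 2/15*1/3 = 49/144
  d_2[4] = 13/60*1/12 + 11/60*1/6 + 7/15*1/6 + 2/15*5/12 = 131/720
d_2 = (1=17/80, 2=191/720, 3=49/144, 4=131/720)
  d_3[1] = 17/80*1/4 + 191/720*1/6 + 49/144*1/4 + 131/720*1/12 = 569/2880
  d_3[2] = 17/80*1/12 + 191/720*1/6 + 49/144*5/12 + 131/720*1/6 = 337/1440
  d_3[3] = 17/80*7/12 + 191/720*1/2 + 49/144*1/6 + 131/720*1/3 = 359/960
  d_3[4] = 17/80*1/12 + 191/720*1/6 + 49/144*1/6 + 131/720*5/12 = 7/36
d_3 = (1=569/2880, 2=337/1440, 3=359/960, 4=7/36)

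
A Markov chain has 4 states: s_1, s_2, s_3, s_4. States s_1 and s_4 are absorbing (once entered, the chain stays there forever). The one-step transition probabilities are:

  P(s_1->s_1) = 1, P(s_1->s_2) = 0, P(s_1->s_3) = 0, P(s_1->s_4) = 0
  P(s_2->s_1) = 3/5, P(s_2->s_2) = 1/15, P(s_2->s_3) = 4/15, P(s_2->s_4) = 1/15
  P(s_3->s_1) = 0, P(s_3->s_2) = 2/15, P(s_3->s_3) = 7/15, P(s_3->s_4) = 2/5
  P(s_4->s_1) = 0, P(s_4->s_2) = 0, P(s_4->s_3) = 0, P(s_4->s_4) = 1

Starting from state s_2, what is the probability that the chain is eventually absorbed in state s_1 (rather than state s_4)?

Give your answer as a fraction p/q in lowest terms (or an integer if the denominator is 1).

Let a_i = P(absorbed in s_1 | start in state i).
Boundary conditions: a_s_1 = 1, a_s_4 = 0.
For each transient state i, a_i = sum_j P(i->j) * a_j:
  a_s_2 = 3/5*a_s_1 + 1/15*a_s_2 + 4/15*a_s_3 + 1/15*a_s_4
  a_s_3 = 0*a_s_1 + 2/15*a_s_2 + 7/15*a_s_3 + 2/5*a_s_4

Substituting a_s_1 = 1 and a_s_4 = 0, rearrange to (I - Q) a = r where r[i] = P(i -> s_1):
  [14/15, -4/15] . (a_s_2, a_s_3) = 3/5
  [-2/15, 8/15] . (a_s_2, a_s_3) = 0

Solving yields:
  a_s_2 = 9/13
  a_s_3 = 9/52

Starting state is s_2, so the absorption probability is a_s_2 = 9/13.

Answer: 9/13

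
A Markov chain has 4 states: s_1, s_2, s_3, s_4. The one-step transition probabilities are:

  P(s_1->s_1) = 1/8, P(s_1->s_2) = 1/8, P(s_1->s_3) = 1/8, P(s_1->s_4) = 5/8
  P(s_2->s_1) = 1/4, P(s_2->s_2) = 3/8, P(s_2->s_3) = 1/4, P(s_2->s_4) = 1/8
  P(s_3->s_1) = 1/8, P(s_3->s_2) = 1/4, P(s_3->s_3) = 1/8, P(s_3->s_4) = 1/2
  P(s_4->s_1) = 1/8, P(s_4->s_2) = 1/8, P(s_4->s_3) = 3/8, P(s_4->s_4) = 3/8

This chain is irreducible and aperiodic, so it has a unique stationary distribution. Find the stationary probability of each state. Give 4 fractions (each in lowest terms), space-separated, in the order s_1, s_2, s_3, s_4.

Answer: 37/245 51/245 61/245 96/245

Derivation:
The stationary distribution satisfies pi = pi * P, i.e.:
  pi_s_1 = 1/8*pi_s_1 + 1/4*pi_s_2 + 1/8*pi_s_3 + 1/8*pi_s_4
  pi_s_2 = 1/8*pi_s_1 + 3/8*pi_s_2 + 1/4*pi_s_3 + 1/8*pi_s_4
  pi_s_3 = 1/8*pi_s_1 + 1/4*pi_s_2 + 1/8*pi_s_3 + 3/8*pi_s_4
  pi_s_4 = 5/8*pi_s_1 + 1/8*pi_s_2 + 1/2*pi_s_3 + 3/8*pi_s_4
with normalization: pi_s_1 + pi_s_2 + pi_s_3 + pi_s_4 = 1.

Using the first 3 balance equations plus normalization, the linear system A*pi = b is:
  [-7/8, 1/4, 1/8, 1/8] . pi = 0
  [1/8, -5/8, 1/4, 1/8] . pi = 0
  [1/8, 1/4, -7/8, 3/8] . pi = 0
  [1, 1, 1, 1] . pi = 1

Solving yields:
  pi_s_1 = 37/245
  pi_s_2 = 51/245
  pi_s_3 = 61/245
  pi_s_4 = 96/245

Verification (pi * P):
  37/245*1/8 + 51/245*1/4 + 61/245*1/8 + 96/245*1/8 = 37/245 = pi_s_1  (ok)
  37/245*1/8 + 51/245*3/8 + 61/245*1/4 + 96/245*1/8 = 51/245 = pi_s_2  (ok)
  37/245*1/8 + 51/245*1/4 + 61/245*1/8 + 96/245*3/8 = 61/245 = pi_s_3  (ok)
  37/245*5/8 + 51/245*1/8 + 61/245*1/2 + 96/245*3/8 = 96/245 = pi_s_4  (ok)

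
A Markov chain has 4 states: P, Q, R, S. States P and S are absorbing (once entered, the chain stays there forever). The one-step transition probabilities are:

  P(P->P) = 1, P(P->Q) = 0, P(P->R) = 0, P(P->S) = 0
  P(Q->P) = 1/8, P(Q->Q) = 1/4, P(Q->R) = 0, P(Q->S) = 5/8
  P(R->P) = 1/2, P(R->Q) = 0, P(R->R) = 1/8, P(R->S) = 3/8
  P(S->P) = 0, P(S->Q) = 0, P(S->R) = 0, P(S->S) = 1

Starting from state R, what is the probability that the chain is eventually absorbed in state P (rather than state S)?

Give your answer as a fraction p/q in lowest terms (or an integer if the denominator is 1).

Let a_i = P(absorbed in P | start in state i).
Boundary conditions: a_P = 1, a_S = 0.
For each transient state i, a_i = sum_j P(i->j) * a_j:
  a_Q = 1/8*a_P + 1/4*a_Q + 0*a_R + 5/8*a_S
  a_R = 1/2*a_P + 0*a_Q + 1/8*a_R + 3/8*a_S

Substituting a_P = 1 and a_S = 0, rearrange to (I - Q) a = r where r[i] = P(i -> P):
  [3/4, 0] . (a_Q, a_R) = 1/8
  [0, 7/8] . (a_Q, a_R) = 1/2

Solving yields:
  a_Q = 1/6
  a_R = 4/7

Starting state is R, so the absorption probability is a_R = 4/7.

Answer: 4/7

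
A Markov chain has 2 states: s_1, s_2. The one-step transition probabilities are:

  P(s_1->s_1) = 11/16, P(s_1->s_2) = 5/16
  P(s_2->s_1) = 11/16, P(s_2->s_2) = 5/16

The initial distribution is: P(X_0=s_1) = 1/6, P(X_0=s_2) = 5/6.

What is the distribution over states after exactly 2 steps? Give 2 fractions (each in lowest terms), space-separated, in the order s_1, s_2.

Propagating the distribution step by step (d_{t+1} = d_t * P):
d_0 = (s_1=1/6, s_2=5/6)
  d_1[s_1] = 1/6*11/16 + 5/6*11/16 = 11/16
  d_1[s_2] = 1/6*5/16 + 5/6*5/16 = 5/16
d_1 = (s_1=11/16, s_2=5/16)
  d_2[s_1] = 11/16*11/16 + 5/16*11/16 = 11/16
  d_2[s_2] = 11/16*5/16 + 5/16*5/16 = 5/16
d_2 = (s_1=11/16, s_2=5/16)

Answer: 11/16 5/16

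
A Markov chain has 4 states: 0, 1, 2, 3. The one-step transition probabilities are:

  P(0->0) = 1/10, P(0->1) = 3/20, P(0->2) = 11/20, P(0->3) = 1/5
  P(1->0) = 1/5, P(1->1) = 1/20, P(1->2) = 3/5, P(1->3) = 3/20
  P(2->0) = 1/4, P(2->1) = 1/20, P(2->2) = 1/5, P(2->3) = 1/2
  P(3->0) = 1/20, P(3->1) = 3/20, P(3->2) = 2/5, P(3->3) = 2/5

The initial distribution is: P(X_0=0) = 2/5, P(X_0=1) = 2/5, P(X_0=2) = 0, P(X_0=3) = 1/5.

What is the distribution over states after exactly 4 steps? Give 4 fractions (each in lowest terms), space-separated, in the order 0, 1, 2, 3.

Answer: 11891/80000 317/3125 73383/200000 153203/400000

Derivation:
Propagating the distribution step by step (d_{t+1} = d_t * P):
d_0 = (0=2/5, 1=2/5, 2=0, 3=1/5)
  d_1[0] = 2/5*1/10 + 2/5*1/5 + 0*1/4 + 1/5*1/20 = 13/100
  d_1[1] = 2/5*3/20 + 2/5*1/20 + 0*1/20 + 1/5*3/20 = 11/100
  d_1[2] = 2/5*11/20 + 2/5*3/5 + 0*1/5 + 1/5*2/5 = 27/50
  d_1[3] = 2/5*1/5 + 2/5*3/20 + 0*1/2 + 1/5*2/5 = 11/50
d_1 = (0=13/100, 1=11/100, 2=27/50, 3=11/50)
  d_2[0] = 13/100*1/10 + 11/100*1/5 + 27/50*1/4 + 11/50*1/20 = 181/1000
  d_2[1] = 13/100*3/20 + 11/100*1/20 + 27/50*1/20 + 11/50*3/20 = 17/200
  d_2[2] = 13/100*11/20 + 11/100*3/5 + 27/50*1/5 + 11/50*2/5 = 667/2000
  d_2[3] = 13/100*1/5 + 11/100*3/20 + 27/50*1/2 + 11/50*2/5 = 801/2000
d_2 = (0=181/1000, 1=17/200, 2=667/2000, 3=801/2000)
  d_3[0] = 181/1000*1/10 + 17/200*1/5 + 667/2000*1/4 + 801/2000*1/20 = 277/2000
  d_3[1] = 181/1000*3/20 + 17/200*1/20 + 667/2000*1/20 + 801/2000*3/20 = 2163/20000
  d_3[2] = 181/1000*11/20 + 17/200*3/5 + 667/2000*1/5 + 801/2000*2/5 = 7549/20000
  d_3[3] = 181/1000*1/5 + 17/200*3/20 + 667/2000*1/2 + 801/2000*2/5 = 3759/10000
d_3 = (0=277/2000, 1=2163/20000, 2=7549/20000, 3=3759/10000)
  d_4[0] = 277/2000*1/10 + 2163/20000*1/5 + 7549/20000*1/4 + 3759/10000*1/20 = 11891/80000
  d_4[1] = 277/2000*3/20 + 2163/20000*1/20 + 7549/20000*1/20 + 3759/10000*3/20 = 317/3125
  d_4[2] = 277/2000*11/20 + 2163/20000*3/5 + 7549/20000*1/5 + 3759/10000*2/5 = 73383/200000
  d_4[3] = 277/2000*1/5 + 2163/20000*3/20 + 7549/20000*1/2 + 3759/10000*2/5 = 153203/400000
d_4 = (0=11891/80000, 1=317/3125, 2=73383/200000, 3=153203/400000)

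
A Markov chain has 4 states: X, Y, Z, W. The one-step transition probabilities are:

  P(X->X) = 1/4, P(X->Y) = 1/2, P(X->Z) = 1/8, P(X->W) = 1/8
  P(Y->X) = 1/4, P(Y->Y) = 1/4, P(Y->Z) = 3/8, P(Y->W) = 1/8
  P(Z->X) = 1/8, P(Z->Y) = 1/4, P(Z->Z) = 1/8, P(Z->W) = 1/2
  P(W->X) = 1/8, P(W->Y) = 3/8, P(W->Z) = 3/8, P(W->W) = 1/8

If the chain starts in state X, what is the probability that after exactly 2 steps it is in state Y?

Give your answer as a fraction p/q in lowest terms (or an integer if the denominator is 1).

Computing P^2 by repeated multiplication:
P^1 =
  X: [1/4, 1/2, 1/8, 1/8]
  Y: [1/4, 1/4, 3/8, 1/8]
  Z: [1/8, 1/4, 1/8, 1/2]
  W: [1/8, 3/8, 3/8, 1/8]
P^2 =
  X: [7/32, 21/64, 9/32, 11/64]
  Y: [3/16, 21/64, 7/32, 17/64]
  Z: [11/64, 11/32, 5/16, 11/64]
  W: [3/16, 19/64, 1/4, 17/64]

(P^2)[X -> Y] = 21/64

Answer: 21/64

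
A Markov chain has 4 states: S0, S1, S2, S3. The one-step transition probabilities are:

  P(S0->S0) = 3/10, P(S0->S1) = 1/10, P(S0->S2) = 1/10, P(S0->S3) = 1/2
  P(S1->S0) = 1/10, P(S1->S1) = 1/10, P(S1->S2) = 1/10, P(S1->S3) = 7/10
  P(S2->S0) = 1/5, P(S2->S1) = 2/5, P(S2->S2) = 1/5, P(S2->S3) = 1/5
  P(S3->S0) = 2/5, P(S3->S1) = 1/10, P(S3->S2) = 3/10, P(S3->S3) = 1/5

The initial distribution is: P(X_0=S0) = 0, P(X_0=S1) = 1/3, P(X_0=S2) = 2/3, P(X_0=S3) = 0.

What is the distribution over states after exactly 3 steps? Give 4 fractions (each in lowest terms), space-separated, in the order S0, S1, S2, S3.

Answer: 291/1000 157/1000 199/1000 353/1000

Derivation:
Propagating the distribution step by step (d_{t+1} = d_t * P):
d_0 = (S0=0, S1=1/3, S2=2/3, S3=0)
  d_1[S0] = 0*3/10 + 1/3*1/10 + 2/3*1/5 + 0*2/5 = 1/6
  d_1[S1] = 0*1/10 + 1/3*1/10 + 2/3*2/5 + 0*1/10 = 3/10
  d_1[S2] = 0*1/10 + 1/3*1/10 + 2/3*1/5 + 0*3/10 = 1/6
  d_1[S3] = 0*1/2 + 1/3*7/10 + 2/3*1/5 + 0*1/5 = 11/30
d_1 = (S0=1/6, S1=3/10, S2=1/6, S3=11/30)
  d_2[S0] = 1/6*3/10 + 3/10*1/10 + 1/6*1/5 + 11/30*2/5 = 13/50
  d_2[S1] = 1/6*1/10 + 3/10*1/10 + 1/6*2/5 + 11/30*1/10 = 3/20
  d_2[S2] = 1/6*1/10 + 3/10*1/10 + 1/6*1/5 + 11/30*3/10 = 19/100
  d_2[S3] = 1/6*1/2 + 3/10*7/10 + 1/6*1/5 + 11/30*1/5 = 2/5
d_2 = (S0=13/50, S1=3/20, S2=19/100, S3=2/5)
  d_3[S0] = 13/50*3/10 + 3/20*1/10 + 19/100*1/5 + 2/5*2/5 = 291/1000
  d_3[S1] = 13/50*1/10 + 3/20*1/10 + 19/100*2/5 + 2/5*1/10 = 157/1000
  d_3[S2] = 13/50*1/10 + 3/20*1/10 + 19/100*1/5 + 2/5*3/10 = 199/1000
  d_3[S3] = 13/50*1/2 + 3/20*7/10 + 19/100*1/5 + 2/5*1/5 = 353/1000
d_3 = (S0=291/1000, S1=157/1000, S2=199/1000, S3=353/1000)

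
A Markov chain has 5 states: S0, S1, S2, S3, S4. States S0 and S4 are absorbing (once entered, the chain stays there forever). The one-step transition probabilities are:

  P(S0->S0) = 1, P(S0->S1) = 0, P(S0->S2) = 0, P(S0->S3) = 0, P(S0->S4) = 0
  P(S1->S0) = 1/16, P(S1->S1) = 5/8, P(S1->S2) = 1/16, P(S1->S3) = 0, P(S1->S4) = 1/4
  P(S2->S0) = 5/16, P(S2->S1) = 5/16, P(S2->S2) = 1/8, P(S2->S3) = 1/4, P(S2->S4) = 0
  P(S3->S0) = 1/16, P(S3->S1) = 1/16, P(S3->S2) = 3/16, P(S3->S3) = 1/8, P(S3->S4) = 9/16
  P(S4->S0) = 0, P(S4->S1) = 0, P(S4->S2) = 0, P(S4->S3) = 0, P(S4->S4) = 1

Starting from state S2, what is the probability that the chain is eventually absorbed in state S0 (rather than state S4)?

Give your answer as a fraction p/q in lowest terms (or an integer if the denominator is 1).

Let a_i = P(absorbed in S0 | start in state i).
Boundary conditions: a_S0 = 1, a_S4 = 0.
For each transient state i, a_i = sum_j P(i->j) * a_j:
  a_S1 = 1/16*a_S0 + 5/8*a_S1 + 1/16*a_S2 + 0*a_S3 + 1/4*a_S4
  a_S2 = 5/16*a_S0 + 5/16*a_S1 + 1/8*a_S2 + 1/4*a_S3 + 0*a_S4
  a_S3 = 1/16*a_S0 + 1/16*a_S1 + 3/16*a_S2 + 1/8*a_S3 + 9/16*a_S4

Substituting a_S0 = 1 and a_S4 = 0, rearrange to (I - Q) a = r where r[i] = P(i -> S0):
  [3/8, -1/16, 0] . (a_S1, a_S2, a_S3) = 1/16
  [-5/16, 7/8, -1/4] . (a_S1, a_S2, a_S3) = 5/16
  [-1/16, -3/16, 7/8] . (a_S1, a_S2, a_S3) = 1/16

Solving yields:
  a_S1 = 129/515
  a_S2 = 259/515
  a_S3 = 203/1030

Starting state is S2, so the absorption probability is a_S2 = 259/515.

Answer: 259/515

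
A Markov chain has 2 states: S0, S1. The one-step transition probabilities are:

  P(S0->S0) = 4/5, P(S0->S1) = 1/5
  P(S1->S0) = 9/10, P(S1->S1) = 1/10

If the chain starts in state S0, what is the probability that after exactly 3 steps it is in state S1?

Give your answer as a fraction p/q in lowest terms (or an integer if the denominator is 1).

Answer: 91/500

Derivation:
Computing P^3 by repeated multiplication:
P^1 =
  S0: [4/5, 1/5]
  S1: [9/10, 1/10]
P^2 =
  S0: [41/50, 9/50]
  S1: [81/100, 19/100]
P^3 =
  S0: [409/500, 91/500]
  S1: [819/1000, 181/1000]

(P^3)[S0 -> S1] = 91/500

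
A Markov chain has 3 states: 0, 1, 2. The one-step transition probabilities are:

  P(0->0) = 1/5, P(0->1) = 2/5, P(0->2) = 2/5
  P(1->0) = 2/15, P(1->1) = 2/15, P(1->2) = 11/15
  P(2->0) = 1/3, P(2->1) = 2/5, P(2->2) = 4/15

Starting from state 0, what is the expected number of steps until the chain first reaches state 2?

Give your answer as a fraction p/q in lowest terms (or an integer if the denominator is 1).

Answer: 95/48

Derivation:
Let h_i = expected steps to first reach 2 from state i.
Boundary: h_2 = 0.
First-step equations for the other states:
  h_0 = 1 + 1/5*h_0 + 2/5*h_1 + 2/5*h_2
  h_1 = 1 + 2/15*h_0 + 2/15*h_1 + 11/15*h_2

Substituting h_2 = 0 and rearranging gives the linear system (I - Q) h = 1:
  [4/5, -2/5] . (h_0, h_1) = 1
  [-2/15, 13/15] . (h_0, h_1) = 1

Solving yields:
  h_0 = 95/48
  h_1 = 35/24

Starting state is 0, so the expected hitting time is h_0 = 95/48.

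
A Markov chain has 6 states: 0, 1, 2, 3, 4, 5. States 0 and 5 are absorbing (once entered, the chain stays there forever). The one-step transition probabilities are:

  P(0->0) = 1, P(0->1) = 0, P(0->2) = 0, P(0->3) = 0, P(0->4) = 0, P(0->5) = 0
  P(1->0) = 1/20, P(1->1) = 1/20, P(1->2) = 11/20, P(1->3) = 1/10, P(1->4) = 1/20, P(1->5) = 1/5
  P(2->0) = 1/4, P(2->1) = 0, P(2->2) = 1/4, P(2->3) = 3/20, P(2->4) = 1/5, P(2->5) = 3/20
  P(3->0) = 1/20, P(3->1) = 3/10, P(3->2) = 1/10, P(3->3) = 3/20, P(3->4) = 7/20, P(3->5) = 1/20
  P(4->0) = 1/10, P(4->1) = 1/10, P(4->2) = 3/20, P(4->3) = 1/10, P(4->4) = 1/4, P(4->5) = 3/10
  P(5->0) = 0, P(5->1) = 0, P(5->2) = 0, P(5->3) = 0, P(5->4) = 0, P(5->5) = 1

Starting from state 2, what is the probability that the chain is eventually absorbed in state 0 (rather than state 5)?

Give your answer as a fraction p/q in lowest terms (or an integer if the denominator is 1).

Let a_i = P(absorbed in 0 | start in state i).
Boundary conditions: a_0 = 1, a_5 = 0.
For each transient state i, a_i = sum_j P(i->j) * a_j:
  a_1 = 1/20*a_0 + 1/20*a_1 + 11/20*a_2 + 1/10*a_3 + 1/20*a_4 + 1/5*a_5
  a_2 = 1/4*a_0 + 0*a_1 + 1/4*a_2 + 3/20*a_3 + 1/5*a_4 + 3/20*a_5
  a_3 = 1/20*a_0 + 3/10*a_1 + 1/10*a_2 + 3/20*a_3 + 7/20*a_4 + 1/20*a_5
  a_4 = 1/10*a_0 + 1/10*a_1 + 3/20*a_2 + 1/10*a_3 + 1/4*a_4 + 3/10*a_5

Substituting a_0 = 1 and a_5 = 0, rearrange to (I - Q) a = r where r[i] = P(i -> 0):
  [19/20, -11/20, -1/10, -1/20] . (a_1, a_2, a_3, a_4) = 1/20
  [0, 3/4, -3/20, -1/5] . (a_1, a_2, a_3, a_4) = 1/4
  [-3/10, -1/10, 17/20, -7/20] . (a_1, a_2, a_3, a_4) = 1/20
  [-1/10, -3/20, -1/10, 3/4] . (a_1, a_2, a_3, a_4) = 1/10

Solving yields:
  a_1 = 1517/3743
  a_2 = 1890/3743
  a_3 = 1505/3743
  a_4 = 1280/3743

Starting state is 2, so the absorption probability is a_2 = 1890/3743.

Answer: 1890/3743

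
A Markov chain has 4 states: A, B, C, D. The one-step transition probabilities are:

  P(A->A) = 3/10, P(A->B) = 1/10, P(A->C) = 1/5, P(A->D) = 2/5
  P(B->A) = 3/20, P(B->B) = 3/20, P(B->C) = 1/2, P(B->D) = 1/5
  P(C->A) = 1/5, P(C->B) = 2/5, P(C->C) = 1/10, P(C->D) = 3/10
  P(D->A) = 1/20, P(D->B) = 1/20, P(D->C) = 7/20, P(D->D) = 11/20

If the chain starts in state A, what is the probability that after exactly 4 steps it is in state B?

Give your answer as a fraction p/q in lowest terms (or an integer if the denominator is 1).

Computing P^4 by repeated multiplication:
P^1 =
  A: [3/10, 1/10, 1/5, 2/5]
  B: [3/20, 3/20, 1/2, 1/5]
  C: [1/5, 2/5, 1/10, 3/10]
  D: [1/20, 1/20, 7/20, 11/20]
P^2 =
  A: [33/200, 29/200, 27/100, 21/50]
  B: [71/400, 99/400, 9/40, 7/20]
  C: [31/200, 27/200, 71/200, 71/200]
  D: [3/25, 9/50, 21/80, 7/16]
P^3 =
  A: [117/800, 669/4000, 559/2000, 407/1000]
  B: [1223/8000, 1299/8000, 1217/4000, 761/2000]
  C: [311/2000, 391/2000, 1033/4000, 1563/4000]
  D: [1099/8000, 1327/8000, 2347/8000, 3227/8000]
P^4 =
  A: [11617/80000, 13749/80000, 11331/40000, 7993/20000]
  B: [4803/32000, 28859/160000, 22029/80000, 15767/40000]
  C: [11773/80000, 13417/80000, 4663/16000, 6299/16000]
  D: [2319/16000, 14091/80000, 44949/160000, 63679/160000]

(P^4)[A -> B] = 13749/80000

Answer: 13749/80000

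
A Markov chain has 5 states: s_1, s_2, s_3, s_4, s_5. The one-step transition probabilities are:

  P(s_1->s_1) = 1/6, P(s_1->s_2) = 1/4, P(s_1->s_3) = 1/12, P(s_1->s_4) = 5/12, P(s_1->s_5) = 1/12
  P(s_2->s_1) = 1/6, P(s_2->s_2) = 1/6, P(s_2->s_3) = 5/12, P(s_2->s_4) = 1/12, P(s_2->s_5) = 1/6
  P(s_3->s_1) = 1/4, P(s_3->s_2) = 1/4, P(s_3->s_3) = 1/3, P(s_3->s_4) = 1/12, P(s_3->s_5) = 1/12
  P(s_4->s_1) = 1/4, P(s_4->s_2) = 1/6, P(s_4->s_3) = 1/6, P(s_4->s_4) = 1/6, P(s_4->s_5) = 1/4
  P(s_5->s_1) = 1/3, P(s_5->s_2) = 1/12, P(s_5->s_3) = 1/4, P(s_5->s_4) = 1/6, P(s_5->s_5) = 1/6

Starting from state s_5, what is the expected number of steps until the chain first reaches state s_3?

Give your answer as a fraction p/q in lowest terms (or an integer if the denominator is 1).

Let h_i = expected steps to first reach s_3 from state i.
Boundary: h_s_3 = 0.
First-step equations for the other states:
  h_s_1 = 1 + 1/6*h_s_1 + 1/4*h_s_2 + 1/12*h_s_3 + 5/12*h_s_4 + 1/12*h_s_5
  h_s_2 = 1 + 1/6*h_s_1 + 1/6*h_s_2 + 5/12*h_s_3 + 1/12*h_s_4 + 1/6*h_s_5
  h_s_4 = 1 + 1/4*h_s_1 + 1/6*h_s_2 + 1/6*h_s_3 + 1/6*h_s_4 + 1/4*h_s_5
  h_s_5 = 1 + 1/3*h_s_1 + 1/12*h_s_2 + 1/4*h_s_3 + 1/6*h_s_4 + 1/6*h_s_5

Substituting h_s_3 = 0 and rearranging gives the linear system (I - Q) h = 1:
  [5/6, -1/4, -5/12, -1/12] . (h_s_1, h_s_2, h_s_4, h_s_5) = 1
  [-1/6, 5/6, -1/12, -1/6] . (h_s_1, h_s_2, h_s_4, h_s_5) = 1
  [-1/4, -1/6, 5/6, -1/4] . (h_s_1, h_s_2, h_s_4, h_s_5) = 1
  [-1/3, -1/12, -1/6, 5/6] . (h_s_1, h_s_2, h_s_4, h_s_5) = 1

Solving yields:
  h_s_1 = 8760/1687
  h_s_2 = 6156/1687
  h_s_4 = 8220/1687
  h_s_5 = 7788/1687

Starting state is s_5, so the expected hitting time is h_s_5 = 7788/1687.

Answer: 7788/1687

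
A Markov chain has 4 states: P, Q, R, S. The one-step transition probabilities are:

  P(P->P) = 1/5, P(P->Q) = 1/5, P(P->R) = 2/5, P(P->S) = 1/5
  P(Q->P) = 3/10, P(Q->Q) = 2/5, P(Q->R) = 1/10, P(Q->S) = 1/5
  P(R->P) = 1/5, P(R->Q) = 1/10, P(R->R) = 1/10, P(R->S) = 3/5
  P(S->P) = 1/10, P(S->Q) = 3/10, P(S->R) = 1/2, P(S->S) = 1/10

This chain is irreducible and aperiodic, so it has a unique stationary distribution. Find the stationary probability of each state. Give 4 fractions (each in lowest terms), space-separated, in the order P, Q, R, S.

Answer: 215/1091 274/1091 296/1091 306/1091

Derivation:
The stationary distribution satisfies pi = pi * P, i.e.:
  pi_P = 1/5*pi_P + 3/10*pi_Q + 1/5*pi_R + 1/10*pi_S
  pi_Q = 1/5*pi_P + 2/5*pi_Q + 1/10*pi_R + 3/10*pi_S
  pi_R = 2/5*pi_P + 1/10*pi_Q + 1/10*pi_R + 1/2*pi_S
  pi_S = 1/5*pi_P + 1/5*pi_Q + 3/5*pi_R + 1/10*pi_S
with normalization: pi_P + pi_Q + pi_R + pi_S = 1.

Using the first 3 balance equations plus normalization, the linear system A*pi = b is:
  [-4/5, 3/10, 1/5, 1/10] . pi = 0
  [1/5, -3/5, 1/10, 3/10] . pi = 0
  [2/5, 1/10, -9/10, 1/2] . pi = 0
  [1, 1, 1, 1] . pi = 1

Solving yields:
  pi_P = 215/1091
  pi_Q = 274/1091
  pi_R = 296/1091
  pi_S = 306/1091

Verification (pi * P):
  215/1091*1/5 + 274/1091*3/10 + 296/1091*1/5 + 306/1091*1/10 = 215/1091 = pi_P  (ok)
  215/1091*1/5 + 274/1091*2/5 + 296/1091*1/10 + 306/1091*3/10 = 274/1091 = pi_Q  (ok)
  215/1091*2/5 + 274/1091*1/10 + 296/1091*1/10 + 306/1091*1/2 = 296/1091 = pi_R  (ok)
  215/1091*1/5 + 274/1091*1/5 + 296/1091*3/5 + 306/1091*1/10 = 306/1091 = pi_S  (ok)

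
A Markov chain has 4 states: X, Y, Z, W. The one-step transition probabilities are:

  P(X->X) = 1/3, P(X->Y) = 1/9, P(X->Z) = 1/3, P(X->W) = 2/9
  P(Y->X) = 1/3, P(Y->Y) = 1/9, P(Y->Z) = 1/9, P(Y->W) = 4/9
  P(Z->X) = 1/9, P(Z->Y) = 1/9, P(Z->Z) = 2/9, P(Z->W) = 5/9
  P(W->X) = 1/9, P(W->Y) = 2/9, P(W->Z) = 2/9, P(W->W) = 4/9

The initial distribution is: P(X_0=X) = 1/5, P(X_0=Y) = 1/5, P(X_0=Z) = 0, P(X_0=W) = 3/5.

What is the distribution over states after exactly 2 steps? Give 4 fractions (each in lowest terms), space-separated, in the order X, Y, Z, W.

Propagating the distribution step by step (d_{t+1} = d_t * P):
d_0 = (X=1/5, Y=1/5, Z=0, W=3/5)
  d_1[X] = 1/5*1/3 + 1/5*1/3 + 0*1/9 + 3/5*1/9 = 1/5
  d_1[Y] = 1/5*1/9 + 1/5*1/9 + 0*1/9 + 3/5*2/9 = 8/45
  d_1[Z] = 1/5*1/3 + 1/5*1/9 + 0*2/9 + 3/5*2/9 = 2/9
  d_1[W] = 1/5*2/9 + 1/5*4/9 + 0*5/9 + 3/5*4/9 = 2/5
d_1 = (X=1/5, Y=8/45, Z=2/9, W=2/5)
  d_2[X] = 1/5*1/3 + 8/45*1/3 + 2/9*1/9 + 2/5*1/9 = 79/405
  d_2[Y] = 1/5*1/9 + 8/45*1/9 + 2/9*1/9 + 2/5*2/9 = 7/45
  d_2[Z] = 1/5*1/3 + 8/45*1/9 + 2/9*2/9 + 2/5*2/9 = 91/405
  d_2[W] = 1/5*2/9 + 8/45*4/9 + 2/9*5/9 + 2/5*4/9 = 172/405
d_2 = (X=79/405, Y=7/45, Z=91/405, W=172/405)

Answer: 79/405 7/45 91/405 172/405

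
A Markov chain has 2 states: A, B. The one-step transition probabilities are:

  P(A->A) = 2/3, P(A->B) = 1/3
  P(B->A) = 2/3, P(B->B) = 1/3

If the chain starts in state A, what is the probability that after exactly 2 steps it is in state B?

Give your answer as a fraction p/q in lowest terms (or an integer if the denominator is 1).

Computing P^2 by repeated multiplication:
P^1 =
  A: [2/3, 1/3]
  B: [2/3, 1/3]
P^2 =
  A: [2/3, 1/3]
  B: [2/3, 1/3]

(P^2)[A -> B] = 1/3

Answer: 1/3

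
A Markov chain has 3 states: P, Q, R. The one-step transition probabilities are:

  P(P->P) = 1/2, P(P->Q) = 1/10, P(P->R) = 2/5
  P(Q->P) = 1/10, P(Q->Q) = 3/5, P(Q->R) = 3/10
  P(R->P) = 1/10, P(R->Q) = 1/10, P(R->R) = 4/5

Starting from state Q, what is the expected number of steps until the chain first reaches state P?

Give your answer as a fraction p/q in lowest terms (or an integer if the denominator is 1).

Answer: 10

Derivation:
Let h_i = expected steps to first reach P from state i.
Boundary: h_P = 0.
First-step equations for the other states:
  h_Q = 1 + 1/10*h_P + 3/5*h_Q + 3/10*h_R
  h_R = 1 + 1/10*h_P + 1/10*h_Q + 4/5*h_R

Substituting h_P = 0 and rearranging gives the linear system (I - Q) h = 1:
  [2/5, -3/10] . (h_Q, h_R) = 1
  [-1/10, 1/5] . (h_Q, h_R) = 1

Solving yields:
  h_Q = 10
  h_R = 10

Starting state is Q, so the expected hitting time is h_Q = 10.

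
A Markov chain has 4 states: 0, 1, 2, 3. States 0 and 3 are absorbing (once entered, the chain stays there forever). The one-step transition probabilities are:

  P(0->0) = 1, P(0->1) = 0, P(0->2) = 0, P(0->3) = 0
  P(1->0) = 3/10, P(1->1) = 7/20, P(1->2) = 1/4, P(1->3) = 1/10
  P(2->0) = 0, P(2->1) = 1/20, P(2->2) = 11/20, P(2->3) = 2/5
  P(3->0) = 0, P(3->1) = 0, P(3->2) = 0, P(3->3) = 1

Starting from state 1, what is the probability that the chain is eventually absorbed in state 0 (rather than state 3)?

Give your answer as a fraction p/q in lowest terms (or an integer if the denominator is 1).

Answer: 27/56

Derivation:
Let a_i = P(absorbed in 0 | start in state i).
Boundary conditions: a_0 = 1, a_3 = 0.
For each transient state i, a_i = sum_j P(i->j) * a_j:
  a_1 = 3/10*a_0 + 7/20*a_1 + 1/4*a_2 + 1/10*a_3
  a_2 = 0*a_0 + 1/20*a_1 + 11/20*a_2 + 2/5*a_3

Substituting a_0 = 1 and a_3 = 0, rearrange to (I - Q) a = r where r[i] = P(i -> 0):
  [13/20, -1/4] . (a_1, a_2) = 3/10
  [-1/20, 9/20] . (a_1, a_2) = 0

Solving yields:
  a_1 = 27/56
  a_2 = 3/56

Starting state is 1, so the absorption probability is a_1 = 27/56.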